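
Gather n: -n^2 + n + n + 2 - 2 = -n^2 + 2*n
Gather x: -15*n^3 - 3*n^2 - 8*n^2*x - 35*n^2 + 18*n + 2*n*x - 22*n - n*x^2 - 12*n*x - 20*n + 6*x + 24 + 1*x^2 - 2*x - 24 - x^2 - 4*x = -15*n^3 - 38*n^2 - n*x^2 - 24*n + x*(-8*n^2 - 10*n)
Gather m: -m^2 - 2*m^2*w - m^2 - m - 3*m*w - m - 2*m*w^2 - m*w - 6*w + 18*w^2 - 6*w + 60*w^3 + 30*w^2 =m^2*(-2*w - 2) + m*(-2*w^2 - 4*w - 2) + 60*w^3 + 48*w^2 - 12*w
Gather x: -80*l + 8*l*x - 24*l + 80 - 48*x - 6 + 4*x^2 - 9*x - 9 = -104*l + 4*x^2 + x*(8*l - 57) + 65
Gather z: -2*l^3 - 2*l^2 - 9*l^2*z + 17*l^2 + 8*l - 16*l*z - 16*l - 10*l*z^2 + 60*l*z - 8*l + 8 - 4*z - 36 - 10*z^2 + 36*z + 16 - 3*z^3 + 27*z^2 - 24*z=-2*l^3 + 15*l^2 - 16*l - 3*z^3 + z^2*(17 - 10*l) + z*(-9*l^2 + 44*l + 8) - 12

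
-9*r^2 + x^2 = (-3*r + x)*(3*r + x)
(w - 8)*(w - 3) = w^2 - 11*w + 24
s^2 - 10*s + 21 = (s - 7)*(s - 3)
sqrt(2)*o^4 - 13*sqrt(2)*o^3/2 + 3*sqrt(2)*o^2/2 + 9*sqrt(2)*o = o*(o - 6)*(o - 3/2)*(sqrt(2)*o + sqrt(2))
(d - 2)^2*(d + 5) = d^3 + d^2 - 16*d + 20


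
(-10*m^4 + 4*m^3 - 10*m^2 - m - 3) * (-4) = 40*m^4 - 16*m^3 + 40*m^2 + 4*m + 12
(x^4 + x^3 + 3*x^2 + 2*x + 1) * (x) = x^5 + x^4 + 3*x^3 + 2*x^2 + x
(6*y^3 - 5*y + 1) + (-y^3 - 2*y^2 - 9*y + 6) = 5*y^3 - 2*y^2 - 14*y + 7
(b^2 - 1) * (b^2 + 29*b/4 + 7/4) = b^4 + 29*b^3/4 + 3*b^2/4 - 29*b/4 - 7/4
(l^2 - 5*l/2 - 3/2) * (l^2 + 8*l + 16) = l^4 + 11*l^3/2 - 11*l^2/2 - 52*l - 24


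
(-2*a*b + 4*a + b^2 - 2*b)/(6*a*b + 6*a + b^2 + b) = (-2*a*b + 4*a + b^2 - 2*b)/(6*a*b + 6*a + b^2 + b)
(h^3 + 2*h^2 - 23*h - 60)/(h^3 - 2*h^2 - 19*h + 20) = (h + 3)/(h - 1)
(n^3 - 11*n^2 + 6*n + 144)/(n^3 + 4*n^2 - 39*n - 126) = (n - 8)/(n + 7)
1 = 1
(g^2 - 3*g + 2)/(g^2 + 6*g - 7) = (g - 2)/(g + 7)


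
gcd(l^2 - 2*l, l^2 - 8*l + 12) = l - 2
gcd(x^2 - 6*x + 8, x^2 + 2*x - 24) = x - 4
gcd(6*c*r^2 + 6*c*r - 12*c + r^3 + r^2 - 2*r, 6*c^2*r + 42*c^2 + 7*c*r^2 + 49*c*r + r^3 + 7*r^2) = 6*c + r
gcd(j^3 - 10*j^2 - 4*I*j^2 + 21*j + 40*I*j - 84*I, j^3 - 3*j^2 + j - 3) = j - 3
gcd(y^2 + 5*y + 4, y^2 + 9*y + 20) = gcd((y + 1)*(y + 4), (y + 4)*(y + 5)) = y + 4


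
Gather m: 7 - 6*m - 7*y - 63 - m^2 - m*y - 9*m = -m^2 + m*(-y - 15) - 7*y - 56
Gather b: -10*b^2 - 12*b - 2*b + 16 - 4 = -10*b^2 - 14*b + 12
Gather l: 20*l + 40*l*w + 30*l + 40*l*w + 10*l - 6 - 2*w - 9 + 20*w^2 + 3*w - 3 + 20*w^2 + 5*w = l*(80*w + 60) + 40*w^2 + 6*w - 18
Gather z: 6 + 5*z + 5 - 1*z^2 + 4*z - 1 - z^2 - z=-2*z^2 + 8*z + 10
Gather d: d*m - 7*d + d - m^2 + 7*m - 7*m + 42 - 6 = d*(m - 6) - m^2 + 36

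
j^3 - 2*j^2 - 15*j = j*(j - 5)*(j + 3)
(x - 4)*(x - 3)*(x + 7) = x^3 - 37*x + 84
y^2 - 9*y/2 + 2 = (y - 4)*(y - 1/2)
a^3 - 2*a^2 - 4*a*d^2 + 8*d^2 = (a - 2)*(a - 2*d)*(a + 2*d)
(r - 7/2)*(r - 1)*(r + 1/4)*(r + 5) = r^4 + 3*r^3/4 - 151*r^2/8 + 51*r/4 + 35/8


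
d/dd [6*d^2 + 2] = 12*d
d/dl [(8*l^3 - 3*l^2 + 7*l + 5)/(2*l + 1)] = (32*l^3 + 18*l^2 - 6*l - 3)/(4*l^2 + 4*l + 1)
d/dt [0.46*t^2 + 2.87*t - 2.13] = 0.92*t + 2.87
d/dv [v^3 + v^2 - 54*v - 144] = 3*v^2 + 2*v - 54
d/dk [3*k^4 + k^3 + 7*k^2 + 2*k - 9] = 12*k^3 + 3*k^2 + 14*k + 2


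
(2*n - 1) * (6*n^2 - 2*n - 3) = 12*n^3 - 10*n^2 - 4*n + 3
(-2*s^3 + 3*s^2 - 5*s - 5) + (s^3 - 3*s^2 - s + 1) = -s^3 - 6*s - 4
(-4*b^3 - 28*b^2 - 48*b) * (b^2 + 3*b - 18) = -4*b^5 - 40*b^4 - 60*b^3 + 360*b^2 + 864*b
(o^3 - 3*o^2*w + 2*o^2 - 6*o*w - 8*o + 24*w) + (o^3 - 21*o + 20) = 2*o^3 - 3*o^2*w + 2*o^2 - 6*o*w - 29*o + 24*w + 20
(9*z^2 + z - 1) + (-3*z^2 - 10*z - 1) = 6*z^2 - 9*z - 2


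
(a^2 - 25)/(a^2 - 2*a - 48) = (25 - a^2)/(-a^2 + 2*a + 48)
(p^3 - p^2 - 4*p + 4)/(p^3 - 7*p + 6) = (p + 2)/(p + 3)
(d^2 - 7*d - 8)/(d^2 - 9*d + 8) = (d + 1)/(d - 1)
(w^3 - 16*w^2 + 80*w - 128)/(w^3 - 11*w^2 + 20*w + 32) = (w - 4)/(w + 1)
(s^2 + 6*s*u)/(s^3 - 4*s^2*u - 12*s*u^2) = (s + 6*u)/(s^2 - 4*s*u - 12*u^2)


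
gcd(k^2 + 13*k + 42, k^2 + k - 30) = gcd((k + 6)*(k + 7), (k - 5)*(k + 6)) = k + 6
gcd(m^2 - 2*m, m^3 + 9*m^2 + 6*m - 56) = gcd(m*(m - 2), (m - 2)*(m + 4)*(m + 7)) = m - 2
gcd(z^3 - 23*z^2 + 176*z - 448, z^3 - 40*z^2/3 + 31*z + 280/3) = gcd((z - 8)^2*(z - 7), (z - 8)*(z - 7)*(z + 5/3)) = z^2 - 15*z + 56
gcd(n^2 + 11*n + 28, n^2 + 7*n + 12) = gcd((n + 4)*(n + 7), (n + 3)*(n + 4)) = n + 4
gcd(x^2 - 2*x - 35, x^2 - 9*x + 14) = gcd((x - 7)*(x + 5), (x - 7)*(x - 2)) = x - 7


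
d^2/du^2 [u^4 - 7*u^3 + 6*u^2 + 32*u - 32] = 12*u^2 - 42*u + 12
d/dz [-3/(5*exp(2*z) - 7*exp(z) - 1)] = (30*exp(z) - 21)*exp(z)/(-5*exp(2*z) + 7*exp(z) + 1)^2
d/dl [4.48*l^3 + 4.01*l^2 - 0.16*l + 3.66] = 13.44*l^2 + 8.02*l - 0.16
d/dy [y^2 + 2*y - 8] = 2*y + 2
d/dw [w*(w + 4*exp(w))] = w*(4*exp(w) + 1) + w + 4*exp(w)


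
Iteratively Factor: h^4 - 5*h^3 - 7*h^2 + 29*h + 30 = (h + 1)*(h^3 - 6*h^2 - h + 30) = (h - 3)*(h + 1)*(h^2 - 3*h - 10) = (h - 5)*(h - 3)*(h + 1)*(h + 2)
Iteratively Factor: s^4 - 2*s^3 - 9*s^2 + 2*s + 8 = (s - 1)*(s^3 - s^2 - 10*s - 8) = (s - 4)*(s - 1)*(s^2 + 3*s + 2) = (s - 4)*(s - 1)*(s + 1)*(s + 2)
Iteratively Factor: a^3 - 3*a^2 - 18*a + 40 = (a + 4)*(a^2 - 7*a + 10) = (a - 5)*(a + 4)*(a - 2)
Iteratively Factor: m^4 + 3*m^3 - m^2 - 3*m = (m + 1)*(m^3 + 2*m^2 - 3*m) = m*(m + 1)*(m^2 + 2*m - 3) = m*(m - 1)*(m + 1)*(m + 3)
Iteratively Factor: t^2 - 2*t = (t - 2)*(t)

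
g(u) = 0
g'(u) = 0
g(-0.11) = 0.00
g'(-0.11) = 0.00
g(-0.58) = 0.00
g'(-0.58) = 0.00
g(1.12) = 0.00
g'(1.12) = 0.00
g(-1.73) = 0.00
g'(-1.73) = 0.00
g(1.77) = 0.00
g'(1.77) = 0.00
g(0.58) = 0.00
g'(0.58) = 0.00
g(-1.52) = 0.00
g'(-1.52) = 0.00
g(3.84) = 0.00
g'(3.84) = 0.00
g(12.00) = 0.00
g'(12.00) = 0.00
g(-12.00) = 0.00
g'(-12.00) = 0.00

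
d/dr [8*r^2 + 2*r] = 16*r + 2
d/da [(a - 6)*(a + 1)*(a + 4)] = 3*a^2 - 2*a - 26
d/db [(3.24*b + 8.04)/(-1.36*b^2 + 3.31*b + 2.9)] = (4.4064*b^2 + 21.8688*b - 17.2164)/(1.8496*b^4 - 9.0032*b^3 + 3.0681*b^2 + 19.198*b + 8.41)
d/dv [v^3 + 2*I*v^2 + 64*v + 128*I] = 3*v^2 + 4*I*v + 64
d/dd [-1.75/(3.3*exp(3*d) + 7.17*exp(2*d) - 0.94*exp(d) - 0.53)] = (17.325*exp(2*d) + 25.095*exp(d) - 1.645)*exp(d)/(3.3*exp(3*d) + 7.17*exp(2*d) - 0.94*exp(d) - 0.53)^2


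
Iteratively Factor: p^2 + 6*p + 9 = (p + 3)*(p + 3)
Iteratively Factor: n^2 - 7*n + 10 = (n - 2)*(n - 5)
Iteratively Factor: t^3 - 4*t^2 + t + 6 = (t - 2)*(t^2 - 2*t - 3) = (t - 3)*(t - 2)*(t + 1)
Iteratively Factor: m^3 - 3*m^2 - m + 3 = (m - 3)*(m^2 - 1) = (m - 3)*(m - 1)*(m + 1)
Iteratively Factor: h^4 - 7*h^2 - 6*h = (h)*(h^3 - 7*h - 6) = h*(h - 3)*(h^2 + 3*h + 2) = h*(h - 3)*(h + 2)*(h + 1)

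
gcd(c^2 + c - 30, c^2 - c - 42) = c + 6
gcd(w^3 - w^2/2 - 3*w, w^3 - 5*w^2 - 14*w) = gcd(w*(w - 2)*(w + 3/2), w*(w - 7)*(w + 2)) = w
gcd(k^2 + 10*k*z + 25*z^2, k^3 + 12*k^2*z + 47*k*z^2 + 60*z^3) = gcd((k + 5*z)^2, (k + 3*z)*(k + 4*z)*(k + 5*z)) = k + 5*z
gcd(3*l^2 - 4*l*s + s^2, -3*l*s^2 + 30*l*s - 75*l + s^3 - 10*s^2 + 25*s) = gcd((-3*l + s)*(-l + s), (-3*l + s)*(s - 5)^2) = -3*l + s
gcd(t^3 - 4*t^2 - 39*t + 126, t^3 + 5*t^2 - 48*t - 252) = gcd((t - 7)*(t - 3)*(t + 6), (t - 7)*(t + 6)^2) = t^2 - t - 42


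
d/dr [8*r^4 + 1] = 32*r^3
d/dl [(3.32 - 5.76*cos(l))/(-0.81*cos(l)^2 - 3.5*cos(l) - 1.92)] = (4.6656*cos(l)^2 - 5.3784*cos(l) - 22.6792)*sin(l)/(0.6561*cos(l)^4 + 5.67*cos(l)^3 + 15.3604*cos(l)^2 + 13.44*cos(l) + 3.6864)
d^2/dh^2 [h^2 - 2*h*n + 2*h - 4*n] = 2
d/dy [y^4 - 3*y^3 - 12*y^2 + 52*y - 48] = 4*y^3 - 9*y^2 - 24*y + 52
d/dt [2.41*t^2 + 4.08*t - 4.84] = 4.82*t + 4.08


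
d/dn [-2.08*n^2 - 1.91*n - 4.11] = -4.16*n - 1.91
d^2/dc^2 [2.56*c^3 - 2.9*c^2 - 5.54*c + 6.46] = 15.36*c - 5.8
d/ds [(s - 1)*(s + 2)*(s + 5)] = 3*s^2 + 12*s + 3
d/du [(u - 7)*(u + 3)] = 2*u - 4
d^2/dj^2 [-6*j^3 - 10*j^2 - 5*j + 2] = -36*j - 20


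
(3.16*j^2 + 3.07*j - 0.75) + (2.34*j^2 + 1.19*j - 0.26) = 5.5*j^2 + 4.26*j - 1.01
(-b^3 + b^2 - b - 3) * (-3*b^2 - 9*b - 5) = 3*b^5 + 6*b^4 - b^3 + 13*b^2 + 32*b + 15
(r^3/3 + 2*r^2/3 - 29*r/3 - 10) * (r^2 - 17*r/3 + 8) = r^5/3 - 11*r^4/9 - 97*r^3/9 + 451*r^2/9 - 62*r/3 - 80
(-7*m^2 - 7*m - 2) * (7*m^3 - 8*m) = -49*m^5 - 49*m^4 + 42*m^3 + 56*m^2 + 16*m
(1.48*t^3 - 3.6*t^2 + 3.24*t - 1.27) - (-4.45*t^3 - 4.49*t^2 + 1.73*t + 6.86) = 5.93*t^3 + 0.89*t^2 + 1.51*t - 8.13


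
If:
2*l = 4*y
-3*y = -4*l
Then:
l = 0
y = 0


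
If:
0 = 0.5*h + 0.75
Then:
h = -1.50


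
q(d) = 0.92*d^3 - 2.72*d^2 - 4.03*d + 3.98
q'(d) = 2.76*d^2 - 5.44*d - 4.03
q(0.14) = 3.37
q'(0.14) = -4.74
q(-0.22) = 4.73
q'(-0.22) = -2.70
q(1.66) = -6.00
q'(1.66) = -5.45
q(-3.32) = -46.29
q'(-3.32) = 44.45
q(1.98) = -7.52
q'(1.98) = -3.98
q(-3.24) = -42.81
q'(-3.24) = 42.57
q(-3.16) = -39.48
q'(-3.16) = 40.72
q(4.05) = 4.16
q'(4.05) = 19.21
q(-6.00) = -268.48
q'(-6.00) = 127.97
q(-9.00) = -850.75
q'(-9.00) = 268.49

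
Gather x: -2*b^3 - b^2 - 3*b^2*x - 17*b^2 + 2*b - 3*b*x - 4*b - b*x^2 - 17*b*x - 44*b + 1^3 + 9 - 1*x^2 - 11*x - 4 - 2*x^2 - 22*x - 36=-2*b^3 - 18*b^2 - 46*b + x^2*(-b - 3) + x*(-3*b^2 - 20*b - 33) - 30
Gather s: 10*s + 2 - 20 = 10*s - 18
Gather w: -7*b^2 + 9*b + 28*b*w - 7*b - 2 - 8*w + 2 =-7*b^2 + 2*b + w*(28*b - 8)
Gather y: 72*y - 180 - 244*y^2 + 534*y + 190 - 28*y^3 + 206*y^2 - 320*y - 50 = -28*y^3 - 38*y^2 + 286*y - 40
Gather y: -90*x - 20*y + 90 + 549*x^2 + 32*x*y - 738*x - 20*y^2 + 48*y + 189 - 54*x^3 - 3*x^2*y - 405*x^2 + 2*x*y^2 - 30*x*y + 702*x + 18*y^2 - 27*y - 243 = -54*x^3 + 144*x^2 - 126*x + y^2*(2*x - 2) + y*(-3*x^2 + 2*x + 1) + 36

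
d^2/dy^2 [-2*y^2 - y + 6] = -4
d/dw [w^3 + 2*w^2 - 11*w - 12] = 3*w^2 + 4*w - 11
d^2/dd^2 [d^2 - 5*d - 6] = 2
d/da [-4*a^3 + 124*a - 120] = 124 - 12*a^2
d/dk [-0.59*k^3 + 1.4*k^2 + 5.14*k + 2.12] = -1.77*k^2 + 2.8*k + 5.14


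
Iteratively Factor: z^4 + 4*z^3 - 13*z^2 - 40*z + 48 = (z + 4)*(z^3 - 13*z + 12) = (z - 3)*(z + 4)*(z^2 + 3*z - 4) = (z - 3)*(z - 1)*(z + 4)*(z + 4)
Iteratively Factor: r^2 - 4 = (r + 2)*(r - 2)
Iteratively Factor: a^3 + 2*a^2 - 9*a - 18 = (a + 3)*(a^2 - a - 6) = (a - 3)*(a + 3)*(a + 2)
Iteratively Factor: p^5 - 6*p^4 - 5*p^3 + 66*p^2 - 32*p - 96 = (p - 4)*(p^4 - 2*p^3 - 13*p^2 + 14*p + 24) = (p - 4)^2*(p^3 + 2*p^2 - 5*p - 6) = (p - 4)^2*(p - 2)*(p^2 + 4*p + 3) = (p - 4)^2*(p - 2)*(p + 1)*(p + 3)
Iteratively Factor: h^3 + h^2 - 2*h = (h + 2)*(h^2 - h) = (h - 1)*(h + 2)*(h)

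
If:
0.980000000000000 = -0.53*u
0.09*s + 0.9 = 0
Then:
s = -10.00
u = -1.85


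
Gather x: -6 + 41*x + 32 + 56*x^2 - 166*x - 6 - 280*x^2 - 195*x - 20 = -224*x^2 - 320*x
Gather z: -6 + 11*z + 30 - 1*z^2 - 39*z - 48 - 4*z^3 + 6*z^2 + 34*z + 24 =-4*z^3 + 5*z^2 + 6*z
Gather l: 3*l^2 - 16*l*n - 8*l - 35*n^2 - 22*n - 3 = 3*l^2 + l*(-16*n - 8) - 35*n^2 - 22*n - 3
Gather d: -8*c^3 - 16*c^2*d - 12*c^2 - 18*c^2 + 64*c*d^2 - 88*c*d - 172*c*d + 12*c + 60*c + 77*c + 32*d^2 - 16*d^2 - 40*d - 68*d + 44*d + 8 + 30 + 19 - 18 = -8*c^3 - 30*c^2 + 149*c + d^2*(64*c + 16) + d*(-16*c^2 - 260*c - 64) + 39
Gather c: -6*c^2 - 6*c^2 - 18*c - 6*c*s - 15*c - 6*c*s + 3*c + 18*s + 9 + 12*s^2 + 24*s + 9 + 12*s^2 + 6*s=-12*c^2 + c*(-12*s - 30) + 24*s^2 + 48*s + 18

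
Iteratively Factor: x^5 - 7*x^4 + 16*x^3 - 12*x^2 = (x - 3)*(x^4 - 4*x^3 + 4*x^2) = (x - 3)*(x - 2)*(x^3 - 2*x^2) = x*(x - 3)*(x - 2)*(x^2 - 2*x) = x*(x - 3)*(x - 2)^2*(x)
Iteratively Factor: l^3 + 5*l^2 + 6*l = (l + 3)*(l^2 + 2*l) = l*(l + 3)*(l + 2)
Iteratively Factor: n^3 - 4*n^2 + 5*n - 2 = (n - 2)*(n^2 - 2*n + 1) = (n - 2)*(n - 1)*(n - 1)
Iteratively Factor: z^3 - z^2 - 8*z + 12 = (z - 2)*(z^2 + z - 6) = (z - 2)*(z + 3)*(z - 2)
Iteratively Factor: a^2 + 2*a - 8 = (a + 4)*(a - 2)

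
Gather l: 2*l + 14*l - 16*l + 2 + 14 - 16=0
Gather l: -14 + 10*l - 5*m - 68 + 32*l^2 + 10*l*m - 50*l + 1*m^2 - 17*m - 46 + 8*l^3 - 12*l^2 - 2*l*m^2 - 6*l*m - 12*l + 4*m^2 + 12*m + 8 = 8*l^3 + 20*l^2 + l*(-2*m^2 + 4*m - 52) + 5*m^2 - 10*m - 120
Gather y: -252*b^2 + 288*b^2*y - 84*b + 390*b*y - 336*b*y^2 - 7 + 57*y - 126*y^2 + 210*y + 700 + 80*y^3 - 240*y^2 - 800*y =-252*b^2 - 84*b + 80*y^3 + y^2*(-336*b - 366) + y*(288*b^2 + 390*b - 533) + 693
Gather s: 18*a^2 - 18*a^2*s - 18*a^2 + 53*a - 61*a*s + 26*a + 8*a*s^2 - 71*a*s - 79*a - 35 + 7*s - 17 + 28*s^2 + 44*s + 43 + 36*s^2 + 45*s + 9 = s^2*(8*a + 64) + s*(-18*a^2 - 132*a + 96)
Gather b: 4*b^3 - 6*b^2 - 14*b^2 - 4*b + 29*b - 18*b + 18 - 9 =4*b^3 - 20*b^2 + 7*b + 9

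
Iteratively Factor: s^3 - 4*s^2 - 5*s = (s + 1)*(s^2 - 5*s) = (s - 5)*(s + 1)*(s)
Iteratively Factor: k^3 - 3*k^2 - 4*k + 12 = (k - 3)*(k^2 - 4) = (k - 3)*(k - 2)*(k + 2)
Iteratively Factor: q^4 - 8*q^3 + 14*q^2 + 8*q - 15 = (q - 1)*(q^3 - 7*q^2 + 7*q + 15) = (q - 1)*(q + 1)*(q^2 - 8*q + 15) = (q - 3)*(q - 1)*(q + 1)*(q - 5)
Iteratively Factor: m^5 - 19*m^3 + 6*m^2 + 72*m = (m + 4)*(m^4 - 4*m^3 - 3*m^2 + 18*m) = m*(m + 4)*(m^3 - 4*m^2 - 3*m + 18) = m*(m - 3)*(m + 4)*(m^2 - m - 6) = m*(m - 3)^2*(m + 4)*(m + 2)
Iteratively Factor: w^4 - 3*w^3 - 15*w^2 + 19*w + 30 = (w + 3)*(w^3 - 6*w^2 + 3*w + 10) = (w + 1)*(w + 3)*(w^2 - 7*w + 10) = (w - 2)*(w + 1)*(w + 3)*(w - 5)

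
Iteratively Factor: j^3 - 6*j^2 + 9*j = (j - 3)*(j^2 - 3*j) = j*(j - 3)*(j - 3)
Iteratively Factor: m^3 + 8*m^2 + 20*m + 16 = (m + 2)*(m^2 + 6*m + 8) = (m + 2)*(m + 4)*(m + 2)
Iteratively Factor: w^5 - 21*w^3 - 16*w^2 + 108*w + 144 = (w + 3)*(w^4 - 3*w^3 - 12*w^2 + 20*w + 48) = (w - 3)*(w + 3)*(w^3 - 12*w - 16) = (w - 3)*(w + 2)*(w + 3)*(w^2 - 2*w - 8) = (w - 3)*(w + 2)^2*(w + 3)*(w - 4)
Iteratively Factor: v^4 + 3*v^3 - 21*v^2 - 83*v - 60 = (v + 4)*(v^3 - v^2 - 17*v - 15) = (v + 3)*(v + 4)*(v^2 - 4*v - 5) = (v + 1)*(v + 3)*(v + 4)*(v - 5)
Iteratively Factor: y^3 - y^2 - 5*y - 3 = (y + 1)*(y^2 - 2*y - 3) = (y - 3)*(y + 1)*(y + 1)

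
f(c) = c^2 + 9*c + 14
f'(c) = 2*c + 9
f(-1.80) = 1.04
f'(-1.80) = 5.40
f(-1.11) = 5.24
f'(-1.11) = 6.78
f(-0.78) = 7.59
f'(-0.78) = 7.44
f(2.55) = 43.45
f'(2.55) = 14.10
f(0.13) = 15.19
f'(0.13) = 9.26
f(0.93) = 23.23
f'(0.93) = 10.86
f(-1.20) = 4.64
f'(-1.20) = 6.60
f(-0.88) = 6.85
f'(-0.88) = 7.24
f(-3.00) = -4.00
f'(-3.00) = 3.00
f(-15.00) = 104.00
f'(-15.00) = -21.00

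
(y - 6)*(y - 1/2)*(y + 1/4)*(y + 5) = y^4 - 5*y^3/4 - 239*y^2/8 + 61*y/8 + 15/4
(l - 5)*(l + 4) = l^2 - l - 20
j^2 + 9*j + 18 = (j + 3)*(j + 6)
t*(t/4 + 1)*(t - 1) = t^3/4 + 3*t^2/4 - t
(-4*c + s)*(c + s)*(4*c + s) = -16*c^3 - 16*c^2*s + c*s^2 + s^3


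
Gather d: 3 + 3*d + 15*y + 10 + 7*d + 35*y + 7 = 10*d + 50*y + 20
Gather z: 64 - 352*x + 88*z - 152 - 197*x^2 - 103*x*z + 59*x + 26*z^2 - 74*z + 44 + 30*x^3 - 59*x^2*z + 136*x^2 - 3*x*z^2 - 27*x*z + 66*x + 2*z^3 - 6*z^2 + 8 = 30*x^3 - 61*x^2 - 227*x + 2*z^3 + z^2*(20 - 3*x) + z*(-59*x^2 - 130*x + 14) - 36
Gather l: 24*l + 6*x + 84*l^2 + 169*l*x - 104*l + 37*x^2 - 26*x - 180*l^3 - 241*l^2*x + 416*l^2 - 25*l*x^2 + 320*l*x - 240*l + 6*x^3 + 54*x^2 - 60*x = -180*l^3 + l^2*(500 - 241*x) + l*(-25*x^2 + 489*x - 320) + 6*x^3 + 91*x^2 - 80*x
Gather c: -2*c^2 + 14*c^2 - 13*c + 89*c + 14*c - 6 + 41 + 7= 12*c^2 + 90*c + 42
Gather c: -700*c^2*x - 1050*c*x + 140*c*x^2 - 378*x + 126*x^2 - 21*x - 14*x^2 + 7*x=-700*c^2*x + c*(140*x^2 - 1050*x) + 112*x^2 - 392*x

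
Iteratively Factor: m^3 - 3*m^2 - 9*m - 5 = (m + 1)*(m^2 - 4*m - 5) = (m - 5)*(m + 1)*(m + 1)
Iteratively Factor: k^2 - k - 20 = (k + 4)*(k - 5)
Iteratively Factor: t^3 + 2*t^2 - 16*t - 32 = (t - 4)*(t^2 + 6*t + 8) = (t - 4)*(t + 2)*(t + 4)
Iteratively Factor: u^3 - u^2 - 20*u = (u)*(u^2 - u - 20) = u*(u - 5)*(u + 4)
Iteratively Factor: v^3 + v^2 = (v)*(v^2 + v) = v*(v + 1)*(v)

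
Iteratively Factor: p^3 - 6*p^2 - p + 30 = (p - 3)*(p^2 - 3*p - 10) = (p - 3)*(p + 2)*(p - 5)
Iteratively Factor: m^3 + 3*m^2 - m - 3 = (m + 3)*(m^2 - 1) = (m + 1)*(m + 3)*(m - 1)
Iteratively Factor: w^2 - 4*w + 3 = (w - 3)*(w - 1)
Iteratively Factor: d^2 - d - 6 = (d + 2)*(d - 3)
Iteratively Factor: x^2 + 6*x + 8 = (x + 2)*(x + 4)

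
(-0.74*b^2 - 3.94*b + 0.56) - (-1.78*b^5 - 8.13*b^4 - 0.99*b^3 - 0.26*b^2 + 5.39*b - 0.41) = 1.78*b^5 + 8.13*b^4 + 0.99*b^3 - 0.48*b^2 - 9.33*b + 0.97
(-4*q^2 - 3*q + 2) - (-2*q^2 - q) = -2*q^2 - 2*q + 2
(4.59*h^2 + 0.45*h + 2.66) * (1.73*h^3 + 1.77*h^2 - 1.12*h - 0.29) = 7.9407*h^5 + 8.9028*h^4 + 0.257499999999999*h^3 + 2.8731*h^2 - 3.1097*h - 0.7714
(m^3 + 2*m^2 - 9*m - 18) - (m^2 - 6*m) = m^3 + m^2 - 3*m - 18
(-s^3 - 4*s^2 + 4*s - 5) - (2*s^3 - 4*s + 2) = -3*s^3 - 4*s^2 + 8*s - 7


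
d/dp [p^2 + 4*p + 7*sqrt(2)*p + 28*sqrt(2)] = 2*p + 4 + 7*sqrt(2)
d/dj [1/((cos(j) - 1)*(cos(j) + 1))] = 2*cos(j)/sin(j)^3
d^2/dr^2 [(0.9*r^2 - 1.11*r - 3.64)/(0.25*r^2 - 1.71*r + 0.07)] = (0.63075*r^3 - 1.4595*r^2 + 9.45315*r - 21.416962)/(0.015625*r^6 - 0.320625*r^5 + 2.2062*r^4 - 5.179761*r^3 + 0.617736*r^2 - 0.025137*r + 0.000343)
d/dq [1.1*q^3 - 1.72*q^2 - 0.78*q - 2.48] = 3.3*q^2 - 3.44*q - 0.78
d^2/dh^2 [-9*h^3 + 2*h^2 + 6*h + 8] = 4 - 54*h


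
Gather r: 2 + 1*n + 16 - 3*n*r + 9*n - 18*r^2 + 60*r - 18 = 10*n - 18*r^2 + r*(60 - 3*n)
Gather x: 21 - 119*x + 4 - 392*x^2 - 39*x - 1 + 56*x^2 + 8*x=-336*x^2 - 150*x + 24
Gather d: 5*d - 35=5*d - 35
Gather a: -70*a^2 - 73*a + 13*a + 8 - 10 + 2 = -70*a^2 - 60*a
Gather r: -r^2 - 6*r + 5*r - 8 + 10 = -r^2 - r + 2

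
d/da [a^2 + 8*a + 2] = 2*a + 8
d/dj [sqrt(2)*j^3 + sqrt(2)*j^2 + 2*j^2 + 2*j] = 3*sqrt(2)*j^2 + 2*sqrt(2)*j + 4*j + 2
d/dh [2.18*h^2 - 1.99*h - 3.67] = 4.36*h - 1.99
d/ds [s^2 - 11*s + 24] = 2*s - 11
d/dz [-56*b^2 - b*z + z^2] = -b + 2*z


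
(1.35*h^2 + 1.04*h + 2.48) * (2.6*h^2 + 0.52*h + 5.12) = 3.51*h^4 + 3.406*h^3 + 13.9008*h^2 + 6.6144*h + 12.6976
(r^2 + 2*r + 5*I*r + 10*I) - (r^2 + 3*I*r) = 2*r + 2*I*r + 10*I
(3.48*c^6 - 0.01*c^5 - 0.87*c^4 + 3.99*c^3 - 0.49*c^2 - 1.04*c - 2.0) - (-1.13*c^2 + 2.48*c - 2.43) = 3.48*c^6 - 0.01*c^5 - 0.87*c^4 + 3.99*c^3 + 0.64*c^2 - 3.52*c + 0.43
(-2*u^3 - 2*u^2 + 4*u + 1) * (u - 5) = -2*u^4 + 8*u^3 + 14*u^2 - 19*u - 5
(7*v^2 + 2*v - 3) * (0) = 0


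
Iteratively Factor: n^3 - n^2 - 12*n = (n)*(n^2 - n - 12) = n*(n - 4)*(n + 3)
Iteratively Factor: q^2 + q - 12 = (q + 4)*(q - 3)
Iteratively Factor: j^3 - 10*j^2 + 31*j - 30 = (j - 5)*(j^2 - 5*j + 6) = (j - 5)*(j - 2)*(j - 3)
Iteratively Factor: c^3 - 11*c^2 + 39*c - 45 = (c - 5)*(c^2 - 6*c + 9) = (c - 5)*(c - 3)*(c - 3)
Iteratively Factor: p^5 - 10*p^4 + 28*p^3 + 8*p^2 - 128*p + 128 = (p - 4)*(p^4 - 6*p^3 + 4*p^2 + 24*p - 32) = (p - 4)^2*(p^3 - 2*p^2 - 4*p + 8) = (p - 4)^2*(p - 2)*(p^2 - 4) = (p - 4)^2*(p - 2)^2*(p + 2)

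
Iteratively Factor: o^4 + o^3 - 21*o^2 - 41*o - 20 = (o + 1)*(o^3 - 21*o - 20) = (o + 1)^2*(o^2 - o - 20) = (o - 5)*(o + 1)^2*(o + 4)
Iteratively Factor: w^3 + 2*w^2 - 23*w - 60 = (w + 4)*(w^2 - 2*w - 15) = (w + 3)*(w + 4)*(w - 5)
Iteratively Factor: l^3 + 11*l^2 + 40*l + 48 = (l + 3)*(l^2 + 8*l + 16) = (l + 3)*(l + 4)*(l + 4)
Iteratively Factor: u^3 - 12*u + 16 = (u - 2)*(u^2 + 2*u - 8) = (u - 2)*(u + 4)*(u - 2)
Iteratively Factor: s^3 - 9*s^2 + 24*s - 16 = (s - 1)*(s^2 - 8*s + 16) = (s - 4)*(s - 1)*(s - 4)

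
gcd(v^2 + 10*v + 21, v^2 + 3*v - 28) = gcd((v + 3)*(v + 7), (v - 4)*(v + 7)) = v + 7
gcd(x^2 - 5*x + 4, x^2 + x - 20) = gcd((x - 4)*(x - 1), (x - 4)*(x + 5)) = x - 4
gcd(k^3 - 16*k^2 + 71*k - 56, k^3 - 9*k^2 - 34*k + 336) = k^2 - 15*k + 56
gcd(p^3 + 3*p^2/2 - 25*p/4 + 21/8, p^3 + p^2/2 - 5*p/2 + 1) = p - 1/2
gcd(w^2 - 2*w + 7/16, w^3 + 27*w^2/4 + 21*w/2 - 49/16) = w - 1/4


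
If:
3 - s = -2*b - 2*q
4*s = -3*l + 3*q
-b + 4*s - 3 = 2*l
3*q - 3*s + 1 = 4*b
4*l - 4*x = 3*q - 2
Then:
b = -119/229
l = -242/229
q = -214/229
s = 21/229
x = 33/229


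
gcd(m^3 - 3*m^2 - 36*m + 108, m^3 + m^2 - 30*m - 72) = m - 6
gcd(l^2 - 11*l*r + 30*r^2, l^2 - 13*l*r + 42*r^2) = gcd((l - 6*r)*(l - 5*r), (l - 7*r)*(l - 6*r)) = -l + 6*r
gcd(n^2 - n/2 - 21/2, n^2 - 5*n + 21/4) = n - 7/2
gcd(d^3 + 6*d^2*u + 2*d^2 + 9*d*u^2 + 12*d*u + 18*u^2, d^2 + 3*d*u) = d + 3*u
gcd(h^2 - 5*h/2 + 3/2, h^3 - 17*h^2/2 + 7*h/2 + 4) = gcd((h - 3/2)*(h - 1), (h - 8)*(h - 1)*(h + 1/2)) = h - 1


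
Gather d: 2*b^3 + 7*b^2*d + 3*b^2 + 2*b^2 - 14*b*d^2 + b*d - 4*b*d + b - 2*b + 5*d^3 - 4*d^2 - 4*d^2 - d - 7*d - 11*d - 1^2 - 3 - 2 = 2*b^3 + 5*b^2 - b + 5*d^3 + d^2*(-14*b - 8) + d*(7*b^2 - 3*b - 19) - 6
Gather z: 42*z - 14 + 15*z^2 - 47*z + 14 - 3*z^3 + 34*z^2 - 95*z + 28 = -3*z^3 + 49*z^2 - 100*z + 28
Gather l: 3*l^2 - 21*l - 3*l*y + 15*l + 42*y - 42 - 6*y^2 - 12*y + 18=3*l^2 + l*(-3*y - 6) - 6*y^2 + 30*y - 24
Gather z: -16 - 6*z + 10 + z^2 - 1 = z^2 - 6*z - 7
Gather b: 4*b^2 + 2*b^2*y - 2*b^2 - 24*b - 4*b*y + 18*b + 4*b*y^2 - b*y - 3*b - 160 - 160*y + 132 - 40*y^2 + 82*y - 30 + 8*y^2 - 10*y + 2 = b^2*(2*y + 2) + b*(4*y^2 - 5*y - 9) - 32*y^2 - 88*y - 56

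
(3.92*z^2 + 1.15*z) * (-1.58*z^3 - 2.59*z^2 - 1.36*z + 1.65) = -6.1936*z^5 - 11.9698*z^4 - 8.3097*z^3 + 4.904*z^2 + 1.8975*z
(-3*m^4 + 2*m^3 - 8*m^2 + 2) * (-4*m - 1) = 12*m^5 - 5*m^4 + 30*m^3 + 8*m^2 - 8*m - 2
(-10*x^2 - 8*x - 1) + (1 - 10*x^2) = -20*x^2 - 8*x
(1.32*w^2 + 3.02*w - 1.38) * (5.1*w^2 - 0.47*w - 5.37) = 6.732*w^4 + 14.7816*w^3 - 15.5458*w^2 - 15.5688*w + 7.4106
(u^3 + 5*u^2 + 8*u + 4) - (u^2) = u^3 + 4*u^2 + 8*u + 4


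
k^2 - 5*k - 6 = (k - 6)*(k + 1)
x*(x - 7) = x^2 - 7*x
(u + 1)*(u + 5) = u^2 + 6*u + 5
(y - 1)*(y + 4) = y^2 + 3*y - 4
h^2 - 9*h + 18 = (h - 6)*(h - 3)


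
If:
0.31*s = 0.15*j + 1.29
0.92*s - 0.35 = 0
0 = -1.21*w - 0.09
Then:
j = -7.81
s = 0.38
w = -0.07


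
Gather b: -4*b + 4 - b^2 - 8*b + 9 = -b^2 - 12*b + 13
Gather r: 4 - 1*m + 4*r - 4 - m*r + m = r*(4 - m)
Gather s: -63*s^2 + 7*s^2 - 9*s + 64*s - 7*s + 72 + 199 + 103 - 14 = -56*s^2 + 48*s + 360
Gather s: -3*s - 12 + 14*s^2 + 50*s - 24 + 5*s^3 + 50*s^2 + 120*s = 5*s^3 + 64*s^2 + 167*s - 36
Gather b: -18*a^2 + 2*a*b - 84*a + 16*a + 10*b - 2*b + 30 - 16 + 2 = -18*a^2 - 68*a + b*(2*a + 8) + 16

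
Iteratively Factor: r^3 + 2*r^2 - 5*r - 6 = (r + 1)*(r^2 + r - 6) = (r - 2)*(r + 1)*(r + 3)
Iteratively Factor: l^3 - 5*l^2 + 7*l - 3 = (l - 1)*(l^2 - 4*l + 3) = (l - 3)*(l - 1)*(l - 1)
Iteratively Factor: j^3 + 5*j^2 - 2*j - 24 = (j - 2)*(j^2 + 7*j + 12) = (j - 2)*(j + 4)*(j + 3)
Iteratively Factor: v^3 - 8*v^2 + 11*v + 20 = (v - 4)*(v^2 - 4*v - 5) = (v - 5)*(v - 4)*(v + 1)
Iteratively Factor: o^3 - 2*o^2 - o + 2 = (o + 1)*(o^2 - 3*o + 2) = (o - 2)*(o + 1)*(o - 1)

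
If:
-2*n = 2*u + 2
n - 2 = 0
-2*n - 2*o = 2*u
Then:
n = 2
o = 1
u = -3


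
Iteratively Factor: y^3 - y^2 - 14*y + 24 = (y + 4)*(y^2 - 5*y + 6) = (y - 2)*(y + 4)*(y - 3)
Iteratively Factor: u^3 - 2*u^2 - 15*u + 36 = (u - 3)*(u^2 + u - 12) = (u - 3)^2*(u + 4)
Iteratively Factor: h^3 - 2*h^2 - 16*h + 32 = (h - 2)*(h^2 - 16) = (h - 4)*(h - 2)*(h + 4)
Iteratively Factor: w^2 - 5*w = (w - 5)*(w)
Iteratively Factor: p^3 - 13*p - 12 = (p - 4)*(p^2 + 4*p + 3) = (p - 4)*(p + 3)*(p + 1)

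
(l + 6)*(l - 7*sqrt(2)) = l^2 - 7*sqrt(2)*l + 6*l - 42*sqrt(2)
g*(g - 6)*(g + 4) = g^3 - 2*g^2 - 24*g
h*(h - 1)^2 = h^3 - 2*h^2 + h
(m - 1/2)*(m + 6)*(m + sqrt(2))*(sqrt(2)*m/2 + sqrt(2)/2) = sqrt(2)*m^4/2 + m^3 + 13*sqrt(2)*m^3/4 + 5*sqrt(2)*m^2/4 + 13*m^2/2 - 3*sqrt(2)*m/2 + 5*m/2 - 3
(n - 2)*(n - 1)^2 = n^3 - 4*n^2 + 5*n - 2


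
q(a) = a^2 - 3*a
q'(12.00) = 21.00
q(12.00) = 108.00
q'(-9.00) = -21.00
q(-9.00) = 108.00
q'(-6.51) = -16.02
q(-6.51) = 61.91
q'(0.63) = -1.74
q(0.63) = -1.49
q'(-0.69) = -4.38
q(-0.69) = 2.55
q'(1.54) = 0.08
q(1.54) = -2.25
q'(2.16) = 1.32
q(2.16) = -1.81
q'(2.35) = 1.70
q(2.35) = -1.53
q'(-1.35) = -5.70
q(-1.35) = 5.87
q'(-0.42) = -3.84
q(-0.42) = 1.44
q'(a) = 2*a - 3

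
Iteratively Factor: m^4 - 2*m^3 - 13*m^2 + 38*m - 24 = (m + 4)*(m^3 - 6*m^2 + 11*m - 6) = (m - 2)*(m + 4)*(m^2 - 4*m + 3) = (m - 3)*(m - 2)*(m + 4)*(m - 1)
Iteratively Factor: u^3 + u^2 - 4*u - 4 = (u + 2)*(u^2 - u - 2) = (u + 1)*(u + 2)*(u - 2)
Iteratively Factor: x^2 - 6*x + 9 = (x - 3)*(x - 3)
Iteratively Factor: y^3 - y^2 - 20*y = (y - 5)*(y^2 + 4*y) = y*(y - 5)*(y + 4)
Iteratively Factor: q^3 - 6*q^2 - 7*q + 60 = (q - 5)*(q^2 - q - 12) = (q - 5)*(q + 3)*(q - 4)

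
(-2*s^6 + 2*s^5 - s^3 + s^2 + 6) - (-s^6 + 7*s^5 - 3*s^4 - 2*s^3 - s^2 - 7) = -s^6 - 5*s^5 + 3*s^4 + s^3 + 2*s^2 + 13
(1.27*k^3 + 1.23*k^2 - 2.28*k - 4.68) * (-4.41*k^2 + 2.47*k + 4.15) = -5.6007*k^5 - 2.2874*k^4 + 18.3634*k^3 + 20.1117*k^2 - 21.0216*k - 19.422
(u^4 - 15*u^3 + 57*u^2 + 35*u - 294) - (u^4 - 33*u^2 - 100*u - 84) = -15*u^3 + 90*u^2 + 135*u - 210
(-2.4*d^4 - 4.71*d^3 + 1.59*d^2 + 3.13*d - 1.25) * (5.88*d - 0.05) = -14.112*d^5 - 27.5748*d^4 + 9.5847*d^3 + 18.3249*d^2 - 7.5065*d + 0.0625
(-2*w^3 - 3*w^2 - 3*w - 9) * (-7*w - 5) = 14*w^4 + 31*w^3 + 36*w^2 + 78*w + 45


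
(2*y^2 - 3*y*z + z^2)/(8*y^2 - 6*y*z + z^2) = (y - z)/(4*y - z)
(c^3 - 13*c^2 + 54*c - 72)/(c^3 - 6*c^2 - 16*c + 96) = (c - 3)/(c + 4)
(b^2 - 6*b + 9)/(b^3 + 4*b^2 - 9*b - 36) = (b - 3)/(b^2 + 7*b + 12)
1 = 1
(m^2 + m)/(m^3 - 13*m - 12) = m/(m^2 - m - 12)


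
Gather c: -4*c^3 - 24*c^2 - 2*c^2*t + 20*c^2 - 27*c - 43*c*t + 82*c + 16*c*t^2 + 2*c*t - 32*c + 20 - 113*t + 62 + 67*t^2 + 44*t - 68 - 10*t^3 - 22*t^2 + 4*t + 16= -4*c^3 + c^2*(-2*t - 4) + c*(16*t^2 - 41*t + 23) - 10*t^3 + 45*t^2 - 65*t + 30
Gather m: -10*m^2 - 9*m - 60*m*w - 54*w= -10*m^2 + m*(-60*w - 9) - 54*w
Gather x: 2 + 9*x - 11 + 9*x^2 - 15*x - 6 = 9*x^2 - 6*x - 15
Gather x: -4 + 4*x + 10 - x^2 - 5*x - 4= -x^2 - x + 2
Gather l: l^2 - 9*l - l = l^2 - 10*l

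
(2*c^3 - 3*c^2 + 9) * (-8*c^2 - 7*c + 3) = -16*c^5 + 10*c^4 + 27*c^3 - 81*c^2 - 63*c + 27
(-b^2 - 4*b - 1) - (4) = -b^2 - 4*b - 5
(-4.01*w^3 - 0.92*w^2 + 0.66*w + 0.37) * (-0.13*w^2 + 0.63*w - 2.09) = 0.5213*w^5 - 2.4067*w^4 + 7.7155*w^3 + 2.2905*w^2 - 1.1463*w - 0.7733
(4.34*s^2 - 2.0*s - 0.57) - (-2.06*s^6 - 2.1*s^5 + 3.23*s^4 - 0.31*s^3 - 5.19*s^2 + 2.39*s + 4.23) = 2.06*s^6 + 2.1*s^5 - 3.23*s^4 + 0.31*s^3 + 9.53*s^2 - 4.39*s - 4.8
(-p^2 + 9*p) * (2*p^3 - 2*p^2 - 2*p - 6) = -2*p^5 + 20*p^4 - 16*p^3 - 12*p^2 - 54*p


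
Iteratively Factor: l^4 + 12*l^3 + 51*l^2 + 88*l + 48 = (l + 3)*(l^3 + 9*l^2 + 24*l + 16) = (l + 3)*(l + 4)*(l^2 + 5*l + 4) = (l + 1)*(l + 3)*(l + 4)*(l + 4)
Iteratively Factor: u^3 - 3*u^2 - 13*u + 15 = (u - 1)*(u^2 - 2*u - 15) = (u - 5)*(u - 1)*(u + 3)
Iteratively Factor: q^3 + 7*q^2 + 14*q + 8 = (q + 4)*(q^2 + 3*q + 2) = (q + 2)*(q + 4)*(q + 1)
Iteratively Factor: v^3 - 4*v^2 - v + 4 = (v + 1)*(v^2 - 5*v + 4) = (v - 4)*(v + 1)*(v - 1)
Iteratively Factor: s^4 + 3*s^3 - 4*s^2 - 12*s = (s - 2)*(s^3 + 5*s^2 + 6*s) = s*(s - 2)*(s^2 + 5*s + 6) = s*(s - 2)*(s + 3)*(s + 2)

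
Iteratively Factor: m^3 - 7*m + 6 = (m - 1)*(m^2 + m - 6) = (m - 1)*(m + 3)*(m - 2)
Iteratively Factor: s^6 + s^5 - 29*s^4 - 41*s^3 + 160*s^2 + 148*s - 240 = (s + 4)*(s^5 - 3*s^4 - 17*s^3 + 27*s^2 + 52*s - 60) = (s - 2)*(s + 4)*(s^4 - s^3 - 19*s^2 - 11*s + 30) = (s - 5)*(s - 2)*(s + 4)*(s^3 + 4*s^2 + s - 6) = (s - 5)*(s - 2)*(s + 2)*(s + 4)*(s^2 + 2*s - 3) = (s - 5)*(s - 2)*(s + 2)*(s + 3)*(s + 4)*(s - 1)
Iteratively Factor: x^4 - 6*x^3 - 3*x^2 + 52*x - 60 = (x - 5)*(x^3 - x^2 - 8*x + 12) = (x - 5)*(x - 2)*(x^2 + x - 6) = (x - 5)*(x - 2)*(x + 3)*(x - 2)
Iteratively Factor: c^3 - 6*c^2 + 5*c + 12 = (c - 4)*(c^2 - 2*c - 3) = (c - 4)*(c + 1)*(c - 3)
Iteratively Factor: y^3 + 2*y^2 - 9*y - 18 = (y - 3)*(y^2 + 5*y + 6) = (y - 3)*(y + 2)*(y + 3)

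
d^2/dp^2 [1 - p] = 0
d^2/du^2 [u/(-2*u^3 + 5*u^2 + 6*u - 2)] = 2*(-4*u*(-3*u^2 + 5*u + 3)^2 + (6*u^2 + u*(6*u - 5) - 10*u - 6)*(2*u^3 - 5*u^2 - 6*u + 2))/(2*u^3 - 5*u^2 - 6*u + 2)^3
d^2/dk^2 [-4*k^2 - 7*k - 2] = -8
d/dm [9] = 0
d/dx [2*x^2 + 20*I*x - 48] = 4*x + 20*I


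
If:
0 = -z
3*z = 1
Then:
No Solution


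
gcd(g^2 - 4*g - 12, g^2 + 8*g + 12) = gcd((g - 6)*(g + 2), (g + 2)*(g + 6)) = g + 2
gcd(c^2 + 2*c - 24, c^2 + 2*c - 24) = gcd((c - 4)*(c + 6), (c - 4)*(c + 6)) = c^2 + 2*c - 24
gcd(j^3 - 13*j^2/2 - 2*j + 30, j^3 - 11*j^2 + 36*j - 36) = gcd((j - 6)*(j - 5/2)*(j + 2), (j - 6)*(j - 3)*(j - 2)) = j - 6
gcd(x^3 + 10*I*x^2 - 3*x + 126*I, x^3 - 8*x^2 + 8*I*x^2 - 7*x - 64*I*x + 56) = x + 7*I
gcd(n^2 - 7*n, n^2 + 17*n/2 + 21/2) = 1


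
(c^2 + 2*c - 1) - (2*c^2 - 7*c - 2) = -c^2 + 9*c + 1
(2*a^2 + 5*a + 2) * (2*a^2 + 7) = 4*a^4 + 10*a^3 + 18*a^2 + 35*a + 14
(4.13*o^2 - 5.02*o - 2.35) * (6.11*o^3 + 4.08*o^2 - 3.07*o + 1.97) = 25.2343*o^5 - 13.8218*o^4 - 47.5192*o^3 + 13.9595*o^2 - 2.6749*o - 4.6295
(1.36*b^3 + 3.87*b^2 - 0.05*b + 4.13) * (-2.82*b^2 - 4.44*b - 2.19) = -3.8352*b^5 - 16.9518*b^4 - 20.0202*b^3 - 19.8999*b^2 - 18.2277*b - 9.0447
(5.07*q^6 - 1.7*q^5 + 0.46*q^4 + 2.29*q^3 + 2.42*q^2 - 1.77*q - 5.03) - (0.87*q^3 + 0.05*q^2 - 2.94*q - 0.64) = 5.07*q^6 - 1.7*q^5 + 0.46*q^4 + 1.42*q^3 + 2.37*q^2 + 1.17*q - 4.39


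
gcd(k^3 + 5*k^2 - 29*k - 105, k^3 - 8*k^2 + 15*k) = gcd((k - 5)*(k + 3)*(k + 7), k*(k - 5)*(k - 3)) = k - 5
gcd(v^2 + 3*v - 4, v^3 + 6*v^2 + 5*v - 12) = v^2 + 3*v - 4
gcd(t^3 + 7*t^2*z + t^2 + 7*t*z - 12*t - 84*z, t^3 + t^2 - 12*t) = t^2 + t - 12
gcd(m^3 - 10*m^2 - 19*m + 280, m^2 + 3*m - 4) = 1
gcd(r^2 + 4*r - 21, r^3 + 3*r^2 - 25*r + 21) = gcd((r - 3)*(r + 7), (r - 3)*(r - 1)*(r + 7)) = r^2 + 4*r - 21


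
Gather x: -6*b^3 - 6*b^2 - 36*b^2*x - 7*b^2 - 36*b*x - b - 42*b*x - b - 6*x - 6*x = -6*b^3 - 13*b^2 - 2*b + x*(-36*b^2 - 78*b - 12)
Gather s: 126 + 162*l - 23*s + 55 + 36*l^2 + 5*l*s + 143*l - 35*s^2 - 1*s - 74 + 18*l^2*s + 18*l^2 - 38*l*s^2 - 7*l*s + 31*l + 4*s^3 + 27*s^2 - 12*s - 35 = 54*l^2 + 336*l + 4*s^3 + s^2*(-38*l - 8) + s*(18*l^2 - 2*l - 36) + 72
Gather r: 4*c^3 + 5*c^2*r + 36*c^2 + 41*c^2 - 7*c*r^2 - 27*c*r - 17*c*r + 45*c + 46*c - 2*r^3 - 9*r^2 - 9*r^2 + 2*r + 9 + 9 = 4*c^3 + 77*c^2 + 91*c - 2*r^3 + r^2*(-7*c - 18) + r*(5*c^2 - 44*c + 2) + 18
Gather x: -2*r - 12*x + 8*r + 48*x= 6*r + 36*x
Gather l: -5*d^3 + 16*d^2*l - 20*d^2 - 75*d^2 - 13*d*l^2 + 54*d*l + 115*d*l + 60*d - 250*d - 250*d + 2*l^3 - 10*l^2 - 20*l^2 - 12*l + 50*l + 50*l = -5*d^3 - 95*d^2 - 440*d + 2*l^3 + l^2*(-13*d - 30) + l*(16*d^2 + 169*d + 88)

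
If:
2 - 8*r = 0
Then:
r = 1/4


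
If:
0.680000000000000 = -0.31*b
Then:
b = -2.19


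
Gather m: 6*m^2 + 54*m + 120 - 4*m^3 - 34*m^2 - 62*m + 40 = -4*m^3 - 28*m^2 - 8*m + 160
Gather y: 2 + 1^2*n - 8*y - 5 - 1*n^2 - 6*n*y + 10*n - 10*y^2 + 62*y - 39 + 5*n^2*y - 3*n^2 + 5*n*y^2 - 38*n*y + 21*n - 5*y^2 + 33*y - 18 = -4*n^2 + 32*n + y^2*(5*n - 15) + y*(5*n^2 - 44*n + 87) - 60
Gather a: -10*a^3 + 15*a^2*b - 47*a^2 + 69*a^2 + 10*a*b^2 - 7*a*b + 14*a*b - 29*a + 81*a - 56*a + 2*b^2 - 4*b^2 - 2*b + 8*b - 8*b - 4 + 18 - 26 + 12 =-10*a^3 + a^2*(15*b + 22) + a*(10*b^2 + 7*b - 4) - 2*b^2 - 2*b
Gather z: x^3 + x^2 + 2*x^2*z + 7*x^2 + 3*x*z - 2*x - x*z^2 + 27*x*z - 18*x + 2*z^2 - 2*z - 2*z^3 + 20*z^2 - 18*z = x^3 + 8*x^2 - 20*x - 2*z^3 + z^2*(22 - x) + z*(2*x^2 + 30*x - 20)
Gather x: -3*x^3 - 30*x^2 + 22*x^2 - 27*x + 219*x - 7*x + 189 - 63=-3*x^3 - 8*x^2 + 185*x + 126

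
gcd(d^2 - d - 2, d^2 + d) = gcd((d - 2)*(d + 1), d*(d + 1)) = d + 1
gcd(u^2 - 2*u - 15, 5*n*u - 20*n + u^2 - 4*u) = 1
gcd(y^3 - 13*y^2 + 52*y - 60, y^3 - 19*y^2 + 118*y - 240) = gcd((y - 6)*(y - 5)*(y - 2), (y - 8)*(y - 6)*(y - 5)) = y^2 - 11*y + 30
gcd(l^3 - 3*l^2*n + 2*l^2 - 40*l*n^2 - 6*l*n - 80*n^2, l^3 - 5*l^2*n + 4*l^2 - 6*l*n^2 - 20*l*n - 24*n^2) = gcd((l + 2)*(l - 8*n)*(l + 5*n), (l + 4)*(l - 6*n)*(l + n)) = 1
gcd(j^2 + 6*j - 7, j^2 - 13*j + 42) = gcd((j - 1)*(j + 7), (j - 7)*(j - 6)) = 1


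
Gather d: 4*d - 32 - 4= 4*d - 36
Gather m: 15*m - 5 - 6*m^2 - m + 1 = -6*m^2 + 14*m - 4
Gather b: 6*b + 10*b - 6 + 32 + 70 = 16*b + 96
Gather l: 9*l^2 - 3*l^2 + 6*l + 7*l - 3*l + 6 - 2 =6*l^2 + 10*l + 4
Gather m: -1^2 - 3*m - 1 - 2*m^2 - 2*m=-2*m^2 - 5*m - 2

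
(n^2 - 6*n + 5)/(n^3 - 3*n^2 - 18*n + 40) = (n - 1)/(n^2 + 2*n - 8)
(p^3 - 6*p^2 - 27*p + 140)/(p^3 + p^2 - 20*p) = (p - 7)/p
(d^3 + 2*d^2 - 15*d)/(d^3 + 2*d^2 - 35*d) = (d^2 + 2*d - 15)/(d^2 + 2*d - 35)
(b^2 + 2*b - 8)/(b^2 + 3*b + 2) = (b^2 + 2*b - 8)/(b^2 + 3*b + 2)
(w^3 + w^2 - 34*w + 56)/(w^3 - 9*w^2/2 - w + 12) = 2*(w + 7)/(2*w + 3)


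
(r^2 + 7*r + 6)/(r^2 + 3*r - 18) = (r + 1)/(r - 3)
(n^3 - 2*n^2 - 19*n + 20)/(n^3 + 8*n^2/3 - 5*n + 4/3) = 3*(n - 5)/(3*n - 1)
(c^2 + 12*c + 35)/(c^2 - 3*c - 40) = (c + 7)/(c - 8)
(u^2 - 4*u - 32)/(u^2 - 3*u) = (u^2 - 4*u - 32)/(u*(u - 3))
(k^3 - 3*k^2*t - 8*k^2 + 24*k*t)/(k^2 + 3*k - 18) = k*(k^2 - 3*k*t - 8*k + 24*t)/(k^2 + 3*k - 18)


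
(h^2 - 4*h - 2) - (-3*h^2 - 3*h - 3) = 4*h^2 - h + 1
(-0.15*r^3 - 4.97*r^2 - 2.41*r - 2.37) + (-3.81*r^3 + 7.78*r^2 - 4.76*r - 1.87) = -3.96*r^3 + 2.81*r^2 - 7.17*r - 4.24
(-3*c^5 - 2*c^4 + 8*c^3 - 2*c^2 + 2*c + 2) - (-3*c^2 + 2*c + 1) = -3*c^5 - 2*c^4 + 8*c^3 + c^2 + 1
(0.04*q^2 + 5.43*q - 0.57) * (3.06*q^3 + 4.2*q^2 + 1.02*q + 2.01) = 0.1224*q^5 + 16.7838*q^4 + 21.1026*q^3 + 3.225*q^2 + 10.3329*q - 1.1457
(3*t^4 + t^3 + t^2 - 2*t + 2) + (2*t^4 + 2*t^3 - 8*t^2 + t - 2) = 5*t^4 + 3*t^3 - 7*t^2 - t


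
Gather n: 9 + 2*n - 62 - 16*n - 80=-14*n - 133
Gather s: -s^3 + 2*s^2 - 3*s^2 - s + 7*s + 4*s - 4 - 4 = -s^3 - s^2 + 10*s - 8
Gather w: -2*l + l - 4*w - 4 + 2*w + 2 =-l - 2*w - 2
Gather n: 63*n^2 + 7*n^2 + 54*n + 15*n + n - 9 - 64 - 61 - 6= 70*n^2 + 70*n - 140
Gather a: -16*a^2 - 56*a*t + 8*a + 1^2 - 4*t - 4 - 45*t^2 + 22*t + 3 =-16*a^2 + a*(8 - 56*t) - 45*t^2 + 18*t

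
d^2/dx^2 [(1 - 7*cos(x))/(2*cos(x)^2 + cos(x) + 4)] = (252*sin(x)^4*cos(x) - 30*sin(x)^4 + 33*sin(x)^2 + 303*cos(x)/2 - 87*cos(3*x)/2 - 14*cos(5*x) + 39)/(-2*sin(x)^2 + cos(x) + 6)^3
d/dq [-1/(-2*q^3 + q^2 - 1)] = 2*q*(1 - 3*q)/(2*q^3 - q^2 + 1)^2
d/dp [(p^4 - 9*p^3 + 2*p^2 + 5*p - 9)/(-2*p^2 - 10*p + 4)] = (-2*p^5 - 6*p^4 + 98*p^3 - 59*p^2 - 10*p - 35)/(2*(p^4 + 10*p^3 + 21*p^2 - 20*p + 4))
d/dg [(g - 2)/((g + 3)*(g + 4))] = (-g^2 + 4*g + 26)/(g^4 + 14*g^3 + 73*g^2 + 168*g + 144)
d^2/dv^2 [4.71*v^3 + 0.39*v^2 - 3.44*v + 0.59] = 28.26*v + 0.78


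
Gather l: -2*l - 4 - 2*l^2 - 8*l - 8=-2*l^2 - 10*l - 12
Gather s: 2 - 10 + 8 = 0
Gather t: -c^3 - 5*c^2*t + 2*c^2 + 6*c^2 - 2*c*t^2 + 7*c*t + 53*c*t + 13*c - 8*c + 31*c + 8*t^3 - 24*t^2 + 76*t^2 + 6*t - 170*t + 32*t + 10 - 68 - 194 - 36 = -c^3 + 8*c^2 + 36*c + 8*t^3 + t^2*(52 - 2*c) + t*(-5*c^2 + 60*c - 132) - 288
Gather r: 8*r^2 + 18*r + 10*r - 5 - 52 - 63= 8*r^2 + 28*r - 120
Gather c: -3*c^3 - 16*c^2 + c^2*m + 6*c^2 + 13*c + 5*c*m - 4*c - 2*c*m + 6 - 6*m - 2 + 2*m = -3*c^3 + c^2*(m - 10) + c*(3*m + 9) - 4*m + 4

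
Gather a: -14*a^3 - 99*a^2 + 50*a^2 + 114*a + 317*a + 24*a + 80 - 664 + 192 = -14*a^3 - 49*a^2 + 455*a - 392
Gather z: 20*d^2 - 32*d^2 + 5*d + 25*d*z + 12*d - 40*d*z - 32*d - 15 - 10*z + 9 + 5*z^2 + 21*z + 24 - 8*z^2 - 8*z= -12*d^2 - 15*d - 3*z^2 + z*(3 - 15*d) + 18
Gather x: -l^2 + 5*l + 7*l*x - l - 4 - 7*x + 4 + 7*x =-l^2 + 7*l*x + 4*l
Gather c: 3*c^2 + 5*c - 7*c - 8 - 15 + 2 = 3*c^2 - 2*c - 21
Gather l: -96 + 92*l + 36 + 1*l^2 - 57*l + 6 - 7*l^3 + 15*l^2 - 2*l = -7*l^3 + 16*l^2 + 33*l - 54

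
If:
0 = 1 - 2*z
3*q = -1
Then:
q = -1/3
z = 1/2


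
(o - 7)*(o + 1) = o^2 - 6*o - 7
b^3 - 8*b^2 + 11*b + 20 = (b - 5)*(b - 4)*(b + 1)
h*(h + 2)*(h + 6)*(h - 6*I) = h^4 + 8*h^3 - 6*I*h^3 + 12*h^2 - 48*I*h^2 - 72*I*h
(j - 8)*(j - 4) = j^2 - 12*j + 32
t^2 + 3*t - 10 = (t - 2)*(t + 5)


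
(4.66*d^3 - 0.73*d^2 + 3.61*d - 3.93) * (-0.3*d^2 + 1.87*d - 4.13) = -1.398*d^5 + 8.9332*d^4 - 21.6939*d^3 + 10.9446*d^2 - 22.2584*d + 16.2309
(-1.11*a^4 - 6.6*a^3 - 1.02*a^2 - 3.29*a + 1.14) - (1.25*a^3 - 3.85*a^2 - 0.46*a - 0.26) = -1.11*a^4 - 7.85*a^3 + 2.83*a^2 - 2.83*a + 1.4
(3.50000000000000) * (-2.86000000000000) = -10.0100000000000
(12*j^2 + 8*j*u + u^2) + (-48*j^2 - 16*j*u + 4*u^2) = -36*j^2 - 8*j*u + 5*u^2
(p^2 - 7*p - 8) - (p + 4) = p^2 - 8*p - 12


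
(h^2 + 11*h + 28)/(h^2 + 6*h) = (h^2 + 11*h + 28)/(h*(h + 6))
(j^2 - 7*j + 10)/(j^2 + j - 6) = (j - 5)/(j + 3)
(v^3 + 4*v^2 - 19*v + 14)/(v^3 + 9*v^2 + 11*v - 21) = (v - 2)/(v + 3)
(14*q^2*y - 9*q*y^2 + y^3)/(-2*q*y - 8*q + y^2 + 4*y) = y*(-7*q + y)/(y + 4)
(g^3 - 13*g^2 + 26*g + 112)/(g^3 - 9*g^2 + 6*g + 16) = (g^2 - 5*g - 14)/(g^2 - g - 2)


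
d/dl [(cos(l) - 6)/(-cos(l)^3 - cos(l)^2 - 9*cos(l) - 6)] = (21*cos(l) + 17*cos(2*l) - cos(3*l) + 137)*sin(l)/(2*(cos(l)^3 + cos(l)^2 + 9*cos(l) + 6)^2)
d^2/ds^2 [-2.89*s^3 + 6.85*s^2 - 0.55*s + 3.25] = 13.7 - 17.34*s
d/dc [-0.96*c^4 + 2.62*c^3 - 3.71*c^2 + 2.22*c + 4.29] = -3.84*c^3 + 7.86*c^2 - 7.42*c + 2.22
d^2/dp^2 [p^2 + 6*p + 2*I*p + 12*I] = 2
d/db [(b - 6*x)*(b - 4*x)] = 2*b - 10*x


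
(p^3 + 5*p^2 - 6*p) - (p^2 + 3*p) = p^3 + 4*p^2 - 9*p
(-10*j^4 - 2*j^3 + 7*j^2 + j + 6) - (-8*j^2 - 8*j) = -10*j^4 - 2*j^3 + 15*j^2 + 9*j + 6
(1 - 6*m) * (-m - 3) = 6*m^2 + 17*m - 3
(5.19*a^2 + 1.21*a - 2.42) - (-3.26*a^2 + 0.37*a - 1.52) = 8.45*a^2 + 0.84*a - 0.9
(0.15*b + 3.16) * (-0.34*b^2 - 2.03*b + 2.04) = -0.051*b^3 - 1.3789*b^2 - 6.1088*b + 6.4464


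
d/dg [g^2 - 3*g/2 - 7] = 2*g - 3/2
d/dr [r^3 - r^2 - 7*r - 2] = 3*r^2 - 2*r - 7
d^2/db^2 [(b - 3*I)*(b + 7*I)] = 2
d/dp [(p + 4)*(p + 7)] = 2*p + 11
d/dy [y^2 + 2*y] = 2*y + 2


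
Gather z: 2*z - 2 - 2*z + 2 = 0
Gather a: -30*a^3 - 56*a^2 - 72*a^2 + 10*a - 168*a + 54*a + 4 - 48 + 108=-30*a^3 - 128*a^2 - 104*a + 64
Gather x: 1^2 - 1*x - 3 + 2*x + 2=x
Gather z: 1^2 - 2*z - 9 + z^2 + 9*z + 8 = z^2 + 7*z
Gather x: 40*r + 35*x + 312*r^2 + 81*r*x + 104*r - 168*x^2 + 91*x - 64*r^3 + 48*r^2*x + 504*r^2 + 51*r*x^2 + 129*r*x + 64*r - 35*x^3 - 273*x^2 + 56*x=-64*r^3 + 816*r^2 + 208*r - 35*x^3 + x^2*(51*r - 441) + x*(48*r^2 + 210*r + 182)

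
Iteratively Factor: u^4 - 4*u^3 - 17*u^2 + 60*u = (u - 5)*(u^3 + u^2 - 12*u) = u*(u - 5)*(u^2 + u - 12) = u*(u - 5)*(u + 4)*(u - 3)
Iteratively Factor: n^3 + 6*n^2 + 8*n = (n + 4)*(n^2 + 2*n) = n*(n + 4)*(n + 2)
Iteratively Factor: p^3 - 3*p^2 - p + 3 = (p - 3)*(p^2 - 1) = (p - 3)*(p - 1)*(p + 1)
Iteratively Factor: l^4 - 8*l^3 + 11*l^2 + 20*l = (l + 1)*(l^3 - 9*l^2 + 20*l) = (l - 4)*(l + 1)*(l^2 - 5*l) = l*(l - 4)*(l + 1)*(l - 5)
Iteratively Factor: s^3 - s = (s - 1)*(s^2 + s) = s*(s - 1)*(s + 1)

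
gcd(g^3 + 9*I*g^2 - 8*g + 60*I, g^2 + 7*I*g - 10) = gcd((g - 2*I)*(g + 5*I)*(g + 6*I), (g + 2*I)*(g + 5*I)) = g + 5*I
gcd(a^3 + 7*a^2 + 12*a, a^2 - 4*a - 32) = a + 4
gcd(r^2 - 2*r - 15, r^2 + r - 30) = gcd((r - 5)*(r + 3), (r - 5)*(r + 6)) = r - 5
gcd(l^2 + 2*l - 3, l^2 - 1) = l - 1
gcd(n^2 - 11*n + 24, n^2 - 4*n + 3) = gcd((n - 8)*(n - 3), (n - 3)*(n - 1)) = n - 3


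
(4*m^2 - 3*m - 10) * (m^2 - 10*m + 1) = 4*m^4 - 43*m^3 + 24*m^2 + 97*m - 10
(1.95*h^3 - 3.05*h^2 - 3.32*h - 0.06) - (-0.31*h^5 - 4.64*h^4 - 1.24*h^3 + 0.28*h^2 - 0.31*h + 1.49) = 0.31*h^5 + 4.64*h^4 + 3.19*h^3 - 3.33*h^2 - 3.01*h - 1.55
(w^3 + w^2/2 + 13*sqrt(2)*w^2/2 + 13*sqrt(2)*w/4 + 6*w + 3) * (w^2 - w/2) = w^5 + 13*sqrt(2)*w^4/2 + 23*w^3/4 - 13*sqrt(2)*w^2/8 - 3*w/2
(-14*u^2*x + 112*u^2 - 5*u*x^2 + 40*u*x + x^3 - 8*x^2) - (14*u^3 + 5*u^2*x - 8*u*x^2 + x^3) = -14*u^3 - 19*u^2*x + 112*u^2 + 3*u*x^2 + 40*u*x - 8*x^2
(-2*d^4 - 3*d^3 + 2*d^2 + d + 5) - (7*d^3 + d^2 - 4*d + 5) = -2*d^4 - 10*d^3 + d^2 + 5*d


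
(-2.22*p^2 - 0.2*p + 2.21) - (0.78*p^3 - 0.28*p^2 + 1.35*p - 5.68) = -0.78*p^3 - 1.94*p^2 - 1.55*p + 7.89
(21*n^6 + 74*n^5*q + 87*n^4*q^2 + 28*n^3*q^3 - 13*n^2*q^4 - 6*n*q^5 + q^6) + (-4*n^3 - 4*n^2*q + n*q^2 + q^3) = 21*n^6 + 74*n^5*q + 87*n^4*q^2 + 28*n^3*q^3 - 4*n^3 - 13*n^2*q^4 - 4*n^2*q - 6*n*q^5 + n*q^2 + q^6 + q^3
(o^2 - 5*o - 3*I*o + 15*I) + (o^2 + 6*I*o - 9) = 2*o^2 - 5*o + 3*I*o - 9 + 15*I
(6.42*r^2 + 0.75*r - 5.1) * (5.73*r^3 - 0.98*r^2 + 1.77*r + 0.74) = 36.7866*r^5 - 1.9941*r^4 - 18.5946*r^3 + 11.0763*r^2 - 8.472*r - 3.774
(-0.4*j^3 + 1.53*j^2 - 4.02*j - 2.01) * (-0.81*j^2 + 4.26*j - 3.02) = 0.324*j^5 - 2.9433*j^4 + 10.982*j^3 - 20.1177*j^2 + 3.5778*j + 6.0702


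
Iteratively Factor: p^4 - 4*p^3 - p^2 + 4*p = (p - 1)*(p^3 - 3*p^2 - 4*p) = p*(p - 1)*(p^2 - 3*p - 4) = p*(p - 1)*(p + 1)*(p - 4)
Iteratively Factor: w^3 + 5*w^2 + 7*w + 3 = (w + 3)*(w^2 + 2*w + 1) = (w + 1)*(w + 3)*(w + 1)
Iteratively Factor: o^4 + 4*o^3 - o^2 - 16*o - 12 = (o + 3)*(o^3 + o^2 - 4*o - 4) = (o + 1)*(o + 3)*(o^2 - 4) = (o + 1)*(o + 2)*(o + 3)*(o - 2)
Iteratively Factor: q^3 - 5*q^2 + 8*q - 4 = (q - 2)*(q^2 - 3*q + 2) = (q - 2)^2*(q - 1)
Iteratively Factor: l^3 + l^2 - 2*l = (l - 1)*(l^2 + 2*l) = l*(l - 1)*(l + 2)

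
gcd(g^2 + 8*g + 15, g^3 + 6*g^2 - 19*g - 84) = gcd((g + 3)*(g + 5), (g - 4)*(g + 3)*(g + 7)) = g + 3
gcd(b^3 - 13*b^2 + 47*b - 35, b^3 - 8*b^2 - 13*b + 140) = b^2 - 12*b + 35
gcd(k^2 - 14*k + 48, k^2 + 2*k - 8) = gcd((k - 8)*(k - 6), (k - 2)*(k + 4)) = 1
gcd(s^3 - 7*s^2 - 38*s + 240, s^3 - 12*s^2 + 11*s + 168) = s - 8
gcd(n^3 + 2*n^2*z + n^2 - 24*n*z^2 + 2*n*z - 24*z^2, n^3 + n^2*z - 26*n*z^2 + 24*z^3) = -n^2 - 2*n*z + 24*z^2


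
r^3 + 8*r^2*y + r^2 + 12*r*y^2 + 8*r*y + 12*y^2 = (r + 1)*(r + 2*y)*(r + 6*y)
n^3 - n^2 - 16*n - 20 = (n - 5)*(n + 2)^2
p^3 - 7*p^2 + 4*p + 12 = (p - 6)*(p - 2)*(p + 1)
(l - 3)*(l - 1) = l^2 - 4*l + 3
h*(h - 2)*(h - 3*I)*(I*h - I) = I*h^4 + 3*h^3 - 3*I*h^3 - 9*h^2 + 2*I*h^2 + 6*h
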